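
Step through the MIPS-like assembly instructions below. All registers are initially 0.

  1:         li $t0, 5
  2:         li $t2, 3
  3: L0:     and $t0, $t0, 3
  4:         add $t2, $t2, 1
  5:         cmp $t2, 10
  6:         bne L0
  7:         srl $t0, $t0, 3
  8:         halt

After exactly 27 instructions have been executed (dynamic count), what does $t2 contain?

$t0=5
$t2=3
$t0=5&3=1
$t2=3+1=4
cmp $t2, 10  (cmp 4,10)
bne L0: taken
$t0=1&3=1
$t2=4+1=5
cmp $t2, 10  (cmp 5,10)
bne L0: taken
$t0=1&3=1
$t2=5+1=6
cmp $t2, 10  (cmp 6,10)
bne L0: taken
$t0=1&3=1
$t2=6+1=7
cmp $t2, 10  (cmp 7,10)
bne L0: taken
$t0=1&3=1
$t2=7+1=8
cmp $t2, 10  (cmp 8,10)
bne L0: taken
$t0=1&3=1
$t2=8+1=9
cmp $t2, 10  (cmp 9,10)
bne L0: taken
$t0=1&3=1
After step 27: $t2 = 9.

9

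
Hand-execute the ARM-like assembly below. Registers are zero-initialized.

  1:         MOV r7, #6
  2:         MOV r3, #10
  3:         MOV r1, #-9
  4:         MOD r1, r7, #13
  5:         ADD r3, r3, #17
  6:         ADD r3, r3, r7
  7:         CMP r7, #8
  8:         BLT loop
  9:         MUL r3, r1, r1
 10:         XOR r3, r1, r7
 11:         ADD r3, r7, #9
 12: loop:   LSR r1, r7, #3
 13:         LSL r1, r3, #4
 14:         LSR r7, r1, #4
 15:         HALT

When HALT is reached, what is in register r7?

33

after MOV r7, #6: r7=6
after MOV r3, #10: r3=10
after MOV r1, #-9: r1=-9
after MOD r1, r7, #13: r1=6%13=6
after ADD r3, r3, #17: r3=10+17=27
after ADD r3, r3, r7: r3=27+6=33
CMP r7, #8  (cmp 6,8)
BLT loop: taken
after LSR r1, r7, #3: r1=6>>3=0
after LSL r1, r3, #4: r1=33<<4=528
after LSR r7, r1, #4: r7=528>>4=33
halt.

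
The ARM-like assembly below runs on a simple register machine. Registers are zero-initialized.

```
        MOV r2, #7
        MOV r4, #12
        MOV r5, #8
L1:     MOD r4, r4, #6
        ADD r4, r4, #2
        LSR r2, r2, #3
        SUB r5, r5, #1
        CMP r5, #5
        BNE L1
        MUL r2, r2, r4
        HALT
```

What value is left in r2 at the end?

after MOV r2, #7: r2=7
after MOV r4, #12: r4=12
after MOV r5, #8: r5=8
after MOD r4, r4, #6: r4=12%6=0
after ADD r4, r4, #2: r4=0+2=2
after LSR r2, r2, #3: r2=7>>3=0
after SUB r5, r5, #1: r5=8-1=7
CMP r5, #5  (cmp 7,5)
BNE L1: taken
after MOD r4, r4, #6: r4=2%6=2
after ADD r4, r4, #2: r4=2+2=4
after LSR r2, r2, #3: r2=0>>3=0
after SUB r5, r5, #1: r5=7-1=6
CMP r5, #5  (cmp 6,5)
BNE L1: taken
after MOD r4, r4, #6: r4=4%6=4
after ADD r4, r4, #2: r4=4+2=6
after LSR r2, r2, #3: r2=0>>3=0
after SUB r5, r5, #1: r5=6-1=5
CMP r5, #5  (cmp 5,5)
BNE L1: not taken
after MUL r2, r2, r4: r2=0*6=0
halt.

0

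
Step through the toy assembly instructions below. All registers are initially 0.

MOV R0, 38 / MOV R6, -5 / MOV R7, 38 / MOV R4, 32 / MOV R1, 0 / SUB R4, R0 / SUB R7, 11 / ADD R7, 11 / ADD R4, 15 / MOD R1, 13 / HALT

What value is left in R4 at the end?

MOV R0, 38 → R0=38
MOV R6, -5 → R6=-5
MOV R7, 38 → R7=38
MOV R4, 32 → R4=32
MOV R1, 0 → R1=0
SUB R4, R0 → R4=32-38=-6
SUB R7, 11 → R7=38-11=27
ADD R7, 11 → R7=27+11=38
ADD R4, 15 → R4=(-6)+15=9
MOD R1, 13 → R1=0%13=0
halt.

9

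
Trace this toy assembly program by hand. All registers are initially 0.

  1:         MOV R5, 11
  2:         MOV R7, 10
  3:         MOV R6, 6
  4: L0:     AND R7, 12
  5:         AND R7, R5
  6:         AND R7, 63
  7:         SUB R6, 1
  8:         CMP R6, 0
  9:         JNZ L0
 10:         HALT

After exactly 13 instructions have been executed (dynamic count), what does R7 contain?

MOV R5, 11 → R5=11
MOV R7, 10 → R7=10
MOV R6, 6 → R6=6
AND R7, 12 → R7=10&12=8
AND R7, R5 → R7=8&11=8
AND R7, 63 → R7=8&63=8
SUB R6, 1 → R6=6-1=5
CMP R6, 0  (cmp 5,0)
JNZ L0: taken
AND R7, 12 → R7=8&12=8
AND R7, R5 → R7=8&11=8
AND R7, 63 → R7=8&63=8
SUB R6, 1 → R6=5-1=4
After step 13: R7 = 8.

8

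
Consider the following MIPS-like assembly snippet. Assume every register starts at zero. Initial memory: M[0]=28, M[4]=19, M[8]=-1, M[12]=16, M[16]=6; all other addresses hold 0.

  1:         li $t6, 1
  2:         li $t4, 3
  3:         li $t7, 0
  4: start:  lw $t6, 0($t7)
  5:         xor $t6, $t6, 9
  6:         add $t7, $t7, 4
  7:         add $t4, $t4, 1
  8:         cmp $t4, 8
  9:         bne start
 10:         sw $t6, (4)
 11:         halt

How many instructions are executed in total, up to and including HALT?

35

li $t6, 1 → $t6=1
li $t4, 3 → $t4=3
li $t7, 0 → $t7=0
lw $t6, 0($t7) → $t6=M[0]=28
xor $t6, $t6, 9 → $t6=28^9=21
add $t7, $t7, 4 → $t7=0+4=4
add $t4, $t4, 1 → $t4=3+1=4
cmp $t4, 8  (cmp 4,8)
bne start: taken
lw $t6, 0($t7) → $t6=M[4]=19
xor $t6, $t6, 9 → $t6=19^9=26
add $t7, $t7, 4 → $t7=4+4=8
add $t4, $t4, 1 → $t4=4+1=5
cmp $t4, 8  (cmp 5,8)
bne start: taken
lw $t6, 0($t7) → $t6=M[8]=-1
xor $t6, $t6, 9 → $t6=(-1)^9=-10
add $t7, $t7, 4 → $t7=8+4=12
add $t4, $t4, 1 → $t4=5+1=6
cmp $t4, 8  (cmp 6,8)
bne start: taken
lw $t6, 0($t7) → $t6=M[12]=16
xor $t6, $t6, 9 → $t6=16^9=25
add $t7, $t7, 4 → $t7=12+4=16
add $t4, $t4, 1 → $t4=6+1=7
cmp $t4, 8  (cmp 7,8)
bne start: taken
lw $t6, 0($t7) → $t6=M[16]=6
xor $t6, $t6, 9 → $t6=6^9=15
add $t7, $t7, 4 → $t7=16+4=20
add $t4, $t4, 1 → $t4=7+1=8
cmp $t4, 8  (cmp 8,8)
bne start: not taken
sw $t6, (4) → M[4]=15
halt.
Total executed instructions: 35.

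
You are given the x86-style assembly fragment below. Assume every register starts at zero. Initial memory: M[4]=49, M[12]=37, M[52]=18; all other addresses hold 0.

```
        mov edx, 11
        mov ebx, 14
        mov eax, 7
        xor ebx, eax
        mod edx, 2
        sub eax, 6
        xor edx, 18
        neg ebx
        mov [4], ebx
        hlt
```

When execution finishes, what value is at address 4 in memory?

-9

edx=11
ebx=14
eax=7
ebx=14^7=9
edx=11%2=1
eax=7-6=1
edx=1^18=19
ebx=-(9)=-9
mov [4], ebx → M[4]=-9
halt.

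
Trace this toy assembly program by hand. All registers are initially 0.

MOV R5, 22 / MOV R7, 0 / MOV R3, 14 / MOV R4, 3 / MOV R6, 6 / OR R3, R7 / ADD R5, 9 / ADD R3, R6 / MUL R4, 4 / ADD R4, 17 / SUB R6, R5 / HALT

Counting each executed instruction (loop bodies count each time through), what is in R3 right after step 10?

20

MOV R5, 22 → R5=22
MOV R7, 0 → R7=0
MOV R3, 14 → R3=14
MOV R4, 3 → R4=3
MOV R6, 6 → R6=6
OR R3, R7 → R3=14|0=14
ADD R5, 9 → R5=22+9=31
ADD R3, R6 → R3=14+6=20
MUL R4, 4 → R4=3*4=12
ADD R4, 17 → R4=12+17=29
After step 10: R3 = 20.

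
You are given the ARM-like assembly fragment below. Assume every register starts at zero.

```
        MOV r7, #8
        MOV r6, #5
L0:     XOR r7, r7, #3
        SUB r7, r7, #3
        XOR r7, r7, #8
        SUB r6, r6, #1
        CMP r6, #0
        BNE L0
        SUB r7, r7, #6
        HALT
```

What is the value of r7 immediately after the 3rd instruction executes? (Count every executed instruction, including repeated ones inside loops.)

r7=8
r6=5
r7=8^3=11
After step 3: r7 = 11.

11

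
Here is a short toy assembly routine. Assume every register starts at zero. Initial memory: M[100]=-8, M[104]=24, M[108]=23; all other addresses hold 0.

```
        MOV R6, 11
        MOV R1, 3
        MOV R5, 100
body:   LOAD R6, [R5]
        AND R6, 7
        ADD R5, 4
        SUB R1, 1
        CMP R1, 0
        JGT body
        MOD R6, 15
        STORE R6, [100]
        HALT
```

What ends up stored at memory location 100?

7

MOV R6, 11 → R6=11
MOV R1, 3 → R1=3
MOV R5, 100 → R5=100
LOAD R6, [R5] → R6=M[100]=-8
AND R6, 7 → R6=(-8)&7=0
ADD R5, 4 → R5=100+4=104
SUB R1, 1 → R1=3-1=2
CMP R1, 0  (cmp 2,0)
JGT body: taken
LOAD R6, [R5] → R6=M[104]=24
AND R6, 7 → R6=24&7=0
ADD R5, 4 → R5=104+4=108
SUB R1, 1 → R1=2-1=1
CMP R1, 0  (cmp 1,0)
JGT body: taken
LOAD R6, [R5] → R6=M[108]=23
AND R6, 7 → R6=23&7=7
ADD R5, 4 → R5=108+4=112
SUB R1, 1 → R1=1-1=0
CMP R1, 0  (cmp 0,0)
JGT body: not taken
MOD R6, 15 → R6=7%15=7
STORE R6, [100] → M[100]=7
halt.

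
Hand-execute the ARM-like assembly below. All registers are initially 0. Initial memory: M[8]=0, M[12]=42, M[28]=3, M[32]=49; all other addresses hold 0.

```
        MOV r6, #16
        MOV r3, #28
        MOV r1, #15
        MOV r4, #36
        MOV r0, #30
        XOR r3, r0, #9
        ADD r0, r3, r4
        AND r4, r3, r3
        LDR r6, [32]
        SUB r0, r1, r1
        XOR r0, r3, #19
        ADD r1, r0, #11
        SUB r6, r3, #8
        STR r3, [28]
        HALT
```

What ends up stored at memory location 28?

MOV r6, #16 → r6=16
MOV r3, #28 → r3=28
MOV r1, #15 → r1=15
MOV r4, #36 → r4=36
MOV r0, #30 → r0=30
XOR r3, r0, #9 → r3=30^9=23
ADD r0, r3, r4 → r0=23+36=59
AND r4, r3, r3 → r4=23&23=23
LDR r6, [32] → r6=M[32]=49
SUB r0, r1, r1 → r0=15-15=0
XOR r0, r3, #19 → r0=23^19=4
ADD r1, r0, #11 → r1=4+11=15
SUB r6, r3, #8 → r6=23-8=15
STR r3, [28] → M[28]=23
halt.

23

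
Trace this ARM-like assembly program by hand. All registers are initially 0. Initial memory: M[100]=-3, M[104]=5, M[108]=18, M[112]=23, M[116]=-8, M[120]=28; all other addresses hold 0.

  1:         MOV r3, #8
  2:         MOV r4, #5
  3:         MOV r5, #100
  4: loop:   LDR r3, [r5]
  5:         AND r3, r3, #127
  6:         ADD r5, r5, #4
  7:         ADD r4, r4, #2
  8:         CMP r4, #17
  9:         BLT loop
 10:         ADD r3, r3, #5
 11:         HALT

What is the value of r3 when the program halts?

r3=8
r4=5
r5=100
r3=M[100]=-3
r3=(-3)&127=125
r5=100+4=104
r4=5+2=7
CMP r4, #17  (cmp 7,17)
BLT loop: taken
r3=M[104]=5
r3=5&127=5
r5=104+4=108
r4=7+2=9
CMP r4, #17  (cmp 9,17)
BLT loop: taken
r3=M[108]=18
r3=18&127=18
r5=108+4=112
r4=9+2=11
CMP r4, #17  (cmp 11,17)
BLT loop: taken
r3=M[112]=23
r3=23&127=23
r5=112+4=116
r4=11+2=13
CMP r4, #17  (cmp 13,17)
BLT loop: taken
r3=M[116]=-8
r3=(-8)&127=120
r5=116+4=120
r4=13+2=15
CMP r4, #17  (cmp 15,17)
BLT loop: taken
r3=M[120]=28
r3=28&127=28
r5=120+4=124
r4=15+2=17
CMP r4, #17  (cmp 17,17)
BLT loop: not taken
r3=28+5=33
halt.

33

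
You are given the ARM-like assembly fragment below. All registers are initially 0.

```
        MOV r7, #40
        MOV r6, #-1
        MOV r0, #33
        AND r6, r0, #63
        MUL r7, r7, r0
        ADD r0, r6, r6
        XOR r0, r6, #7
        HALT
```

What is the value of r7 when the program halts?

MOV r7, #40 → r7=40
MOV r6, #-1 → r6=-1
MOV r0, #33 → r0=33
AND r6, r0, #63 → r6=33&63=33
MUL r7, r7, r0 → r7=40*33=1320
ADD r0, r6, r6 → r0=33+33=66
XOR r0, r6, #7 → r0=33^7=38
halt.

1320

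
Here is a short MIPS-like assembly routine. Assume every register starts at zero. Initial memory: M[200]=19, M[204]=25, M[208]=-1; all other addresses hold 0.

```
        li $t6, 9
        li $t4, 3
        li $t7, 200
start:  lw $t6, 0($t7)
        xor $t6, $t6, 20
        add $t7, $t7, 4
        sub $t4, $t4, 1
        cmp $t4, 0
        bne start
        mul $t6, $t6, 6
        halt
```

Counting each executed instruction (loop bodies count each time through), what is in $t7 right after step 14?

$t6=9
$t4=3
$t7=200
$t6=M[200]=19
$t6=19^20=7
$t7=200+4=204
$t4=3-1=2
cmp $t4, 0  (cmp 2,0)
bne start: taken
$t6=M[204]=25
$t6=25^20=13
$t7=204+4=208
$t4=2-1=1
cmp $t4, 0  (cmp 1,0)
After step 14: $t7 = 208.

208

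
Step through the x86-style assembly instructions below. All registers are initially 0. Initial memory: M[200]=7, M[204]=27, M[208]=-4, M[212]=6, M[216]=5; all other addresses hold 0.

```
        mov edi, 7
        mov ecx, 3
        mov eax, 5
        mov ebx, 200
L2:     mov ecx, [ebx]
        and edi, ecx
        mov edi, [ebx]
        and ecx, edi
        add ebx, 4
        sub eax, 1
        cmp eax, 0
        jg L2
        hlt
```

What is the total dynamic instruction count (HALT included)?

mov edi, 7 → edi=7
mov ecx, 3 → ecx=3
mov eax, 5 → eax=5
mov ebx, 200 → ebx=200
mov ecx, [ebx] → ecx=M[200]=7
and edi, ecx → edi=7&7=7
mov edi, [ebx] → edi=M[200]=7
and ecx, edi → ecx=7&7=7
add ebx, 4 → ebx=200+4=204
sub eax, 1 → eax=5-1=4
cmp eax, 0  (cmp 4,0)
jg L2: taken
mov ecx, [ebx] → ecx=M[204]=27
and edi, ecx → edi=7&27=3
mov edi, [ebx] → edi=M[204]=27
and ecx, edi → ecx=27&27=27
add ebx, 4 → ebx=204+4=208
sub eax, 1 → eax=4-1=3
cmp eax, 0  (cmp 3,0)
jg L2: taken
mov ecx, [ebx] → ecx=M[208]=-4
and edi, ecx → edi=27&(-4)=24
mov edi, [ebx] → edi=M[208]=-4
and ecx, edi → ecx=(-4)&(-4)=-4
add ebx, 4 → ebx=208+4=212
sub eax, 1 → eax=3-1=2
cmp eax, 0  (cmp 2,0)
jg L2: taken
mov ecx, [ebx] → ecx=M[212]=6
and edi, ecx → edi=(-4)&6=4
mov edi, [ebx] → edi=M[212]=6
and ecx, edi → ecx=6&6=6
add ebx, 4 → ebx=212+4=216
sub eax, 1 → eax=2-1=1
cmp eax, 0  (cmp 1,0)
jg L2: taken
mov ecx, [ebx] → ecx=M[216]=5
and edi, ecx → edi=6&5=4
mov edi, [ebx] → edi=M[216]=5
and ecx, edi → ecx=5&5=5
add ebx, 4 → ebx=216+4=220
sub eax, 1 → eax=1-1=0
cmp eax, 0  (cmp 0,0)
jg L2: not taken
halt.
Total executed instructions: 45.

45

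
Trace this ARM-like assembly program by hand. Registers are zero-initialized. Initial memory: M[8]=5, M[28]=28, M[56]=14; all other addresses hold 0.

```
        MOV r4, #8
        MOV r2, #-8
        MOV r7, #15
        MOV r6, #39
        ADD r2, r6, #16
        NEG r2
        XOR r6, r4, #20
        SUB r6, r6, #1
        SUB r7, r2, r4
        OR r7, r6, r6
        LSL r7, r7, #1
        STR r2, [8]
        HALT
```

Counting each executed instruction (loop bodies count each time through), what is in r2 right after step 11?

after MOV r4, #8: r4=8
after MOV r2, #-8: r2=-8
after MOV r7, #15: r7=15
after MOV r6, #39: r6=39
after ADD r2, r6, #16: r2=39+16=55
after NEG r2: r2=-(55)=-55
after XOR r6, r4, #20: r6=8^20=28
after SUB r6, r6, #1: r6=28-1=27
after SUB r7, r2, r4: r7=(-55)-8=-63
after OR r7, r6, r6: r7=27|27=27
after LSL r7, r7, #1: r7=27<<1=54
After step 11: r2 = -55.

-55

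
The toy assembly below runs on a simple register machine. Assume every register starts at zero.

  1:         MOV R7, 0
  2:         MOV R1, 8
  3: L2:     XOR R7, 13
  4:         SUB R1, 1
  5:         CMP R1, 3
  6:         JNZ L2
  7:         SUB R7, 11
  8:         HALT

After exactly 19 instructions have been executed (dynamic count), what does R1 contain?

4

R7=0
R1=8
R7=0^13=13
R1=8-1=7
CMP R1, 3  (cmp 7,3)
JNZ L2: taken
R7=13^13=0
R1=7-1=6
CMP R1, 3  (cmp 6,3)
JNZ L2: taken
R7=0^13=13
R1=6-1=5
CMP R1, 3  (cmp 5,3)
JNZ L2: taken
R7=13^13=0
R1=5-1=4
CMP R1, 3  (cmp 4,3)
JNZ L2: taken
R7=0^13=13
After step 19: R1 = 4.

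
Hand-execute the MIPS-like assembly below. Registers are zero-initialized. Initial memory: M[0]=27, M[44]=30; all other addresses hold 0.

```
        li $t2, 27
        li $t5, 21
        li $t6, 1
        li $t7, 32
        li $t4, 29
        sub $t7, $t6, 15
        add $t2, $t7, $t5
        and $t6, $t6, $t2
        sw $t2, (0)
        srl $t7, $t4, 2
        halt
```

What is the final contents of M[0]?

after li $t2, 27: $t2=27
after li $t5, 21: $t5=21
after li $t6, 1: $t6=1
after li $t7, 32: $t7=32
after li $t4, 29: $t4=29
after sub $t7, $t6, 15: $t7=1-15=-14
after add $t2, $t7, $t5: $t2=(-14)+21=7
after and $t6, $t6, $t2: $t6=1&7=1
sw $t2, (0) → M[0]=7
after srl $t7, $t4, 2: $t7=29>>2=7
halt.

7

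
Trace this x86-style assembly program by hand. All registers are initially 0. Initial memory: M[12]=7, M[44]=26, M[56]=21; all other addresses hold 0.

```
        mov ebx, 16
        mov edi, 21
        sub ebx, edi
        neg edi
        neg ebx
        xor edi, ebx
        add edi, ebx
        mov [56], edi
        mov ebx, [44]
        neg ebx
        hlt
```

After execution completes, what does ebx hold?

-26

mov ebx, 16 → ebx=16
mov edi, 21 → edi=21
sub ebx, edi → ebx=16-21=-5
neg edi → edi=-(21)=-21
neg ebx → ebx=-(-5)=5
xor edi, ebx → edi=(-21)^5=-18
add edi, ebx → edi=(-18)+5=-13
mov [56], edi → M[56]=-13
mov ebx, [44] → ebx=M[44]=26
neg ebx → ebx=-(26)=-26
halt.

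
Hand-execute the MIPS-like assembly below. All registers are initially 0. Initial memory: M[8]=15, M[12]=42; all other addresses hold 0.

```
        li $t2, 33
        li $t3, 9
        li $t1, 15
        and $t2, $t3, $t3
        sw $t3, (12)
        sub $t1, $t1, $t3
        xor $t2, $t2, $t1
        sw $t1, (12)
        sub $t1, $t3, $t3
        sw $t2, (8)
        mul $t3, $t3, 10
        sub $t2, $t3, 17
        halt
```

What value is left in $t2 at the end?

after li $t2, 33: $t2=33
after li $t3, 9: $t3=9
after li $t1, 15: $t1=15
after and $t2, $t3, $t3: $t2=9&9=9
sw $t3, (12) → M[12]=9
after sub $t1, $t1, $t3: $t1=15-9=6
after xor $t2, $t2, $t1: $t2=9^6=15
sw $t1, (12) → M[12]=6
after sub $t1, $t3, $t3: $t1=9-9=0
sw $t2, (8) → M[8]=15
after mul $t3, $t3, 10: $t3=9*10=90
after sub $t2, $t3, 17: $t2=90-17=73
halt.

73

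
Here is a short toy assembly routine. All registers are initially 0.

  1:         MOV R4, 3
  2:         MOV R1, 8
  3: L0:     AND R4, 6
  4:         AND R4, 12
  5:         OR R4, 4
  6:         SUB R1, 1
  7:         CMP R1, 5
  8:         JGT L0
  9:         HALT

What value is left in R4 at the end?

MOV R4, 3 → R4=3
MOV R1, 8 → R1=8
AND R4, 6 → R4=3&6=2
AND R4, 12 → R4=2&12=0
OR R4, 4 → R4=0|4=4
SUB R1, 1 → R1=8-1=7
CMP R1, 5  (cmp 7,5)
JGT L0: taken
AND R4, 6 → R4=4&6=4
AND R4, 12 → R4=4&12=4
OR R4, 4 → R4=4|4=4
SUB R1, 1 → R1=7-1=6
CMP R1, 5  (cmp 6,5)
JGT L0: taken
AND R4, 6 → R4=4&6=4
AND R4, 12 → R4=4&12=4
OR R4, 4 → R4=4|4=4
SUB R1, 1 → R1=6-1=5
CMP R1, 5  (cmp 5,5)
JGT L0: not taken
halt.

4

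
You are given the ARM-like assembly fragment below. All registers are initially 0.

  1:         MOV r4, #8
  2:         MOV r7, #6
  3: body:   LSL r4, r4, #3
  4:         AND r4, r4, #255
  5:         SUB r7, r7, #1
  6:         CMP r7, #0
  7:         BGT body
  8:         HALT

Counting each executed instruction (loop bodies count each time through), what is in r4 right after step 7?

MOV r4, #8 → r4=8
MOV r7, #6 → r7=6
LSL r4, r4, #3 → r4=8<<3=64
AND r4, r4, #255 → r4=64&255=64
SUB r7, r7, #1 → r7=6-1=5
CMP r7, #0  (cmp 5,0)
BGT body: taken
After step 7: r4 = 64.

64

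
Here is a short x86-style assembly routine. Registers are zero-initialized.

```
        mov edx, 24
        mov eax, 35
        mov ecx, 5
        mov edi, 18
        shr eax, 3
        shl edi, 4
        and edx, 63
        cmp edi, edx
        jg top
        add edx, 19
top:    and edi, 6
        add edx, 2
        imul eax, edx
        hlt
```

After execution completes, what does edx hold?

26

mov edx, 24 → edx=24
mov eax, 35 → eax=35
mov ecx, 5 → ecx=5
mov edi, 18 → edi=18
shr eax, 3 → eax=35>>3=4
shl edi, 4 → edi=18<<4=288
and edx, 63 → edx=24&63=24
cmp edi, edx  (cmp 288,24)
jg top: taken
and edi, 6 → edi=288&6=0
add edx, 2 → edx=24+2=26
imul eax, edx → eax=4*26=104
halt.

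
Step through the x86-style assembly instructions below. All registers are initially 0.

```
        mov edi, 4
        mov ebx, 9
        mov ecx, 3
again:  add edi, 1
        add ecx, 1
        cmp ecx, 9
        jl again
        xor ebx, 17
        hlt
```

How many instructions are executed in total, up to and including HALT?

29

mov edi, 4 → edi=4
mov ebx, 9 → ebx=9
mov ecx, 3 → ecx=3
add edi, 1 → edi=4+1=5
add ecx, 1 → ecx=3+1=4
cmp ecx, 9  (cmp 4,9)
jl again: taken
add edi, 1 → edi=5+1=6
add ecx, 1 → ecx=4+1=5
cmp ecx, 9  (cmp 5,9)
jl again: taken
add edi, 1 → edi=6+1=7
add ecx, 1 → ecx=5+1=6
cmp ecx, 9  (cmp 6,9)
jl again: taken
add edi, 1 → edi=7+1=8
add ecx, 1 → ecx=6+1=7
cmp ecx, 9  (cmp 7,9)
jl again: taken
add edi, 1 → edi=8+1=9
add ecx, 1 → ecx=7+1=8
cmp ecx, 9  (cmp 8,9)
jl again: taken
add edi, 1 → edi=9+1=10
add ecx, 1 → ecx=8+1=9
cmp ecx, 9  (cmp 9,9)
jl again: not taken
xor ebx, 17 → ebx=9^17=24
halt.
Total executed instructions: 29.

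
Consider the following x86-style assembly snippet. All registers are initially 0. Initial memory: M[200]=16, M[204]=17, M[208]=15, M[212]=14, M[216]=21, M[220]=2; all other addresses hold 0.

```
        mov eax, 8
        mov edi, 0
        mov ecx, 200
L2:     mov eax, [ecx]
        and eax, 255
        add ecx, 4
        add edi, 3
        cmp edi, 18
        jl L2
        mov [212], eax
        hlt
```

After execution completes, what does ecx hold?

mov eax, 8 → eax=8
mov edi, 0 → edi=0
mov ecx, 200 → ecx=200
mov eax, [ecx] → eax=M[200]=16
and eax, 255 → eax=16&255=16
add ecx, 4 → ecx=200+4=204
add edi, 3 → edi=0+3=3
cmp edi, 18  (cmp 3,18)
jl L2: taken
mov eax, [ecx] → eax=M[204]=17
and eax, 255 → eax=17&255=17
add ecx, 4 → ecx=204+4=208
add edi, 3 → edi=3+3=6
cmp edi, 18  (cmp 6,18)
jl L2: taken
mov eax, [ecx] → eax=M[208]=15
and eax, 255 → eax=15&255=15
add ecx, 4 → ecx=208+4=212
add edi, 3 → edi=6+3=9
cmp edi, 18  (cmp 9,18)
jl L2: taken
mov eax, [ecx] → eax=M[212]=14
and eax, 255 → eax=14&255=14
add ecx, 4 → ecx=212+4=216
add edi, 3 → edi=9+3=12
cmp edi, 18  (cmp 12,18)
jl L2: taken
mov eax, [ecx] → eax=M[216]=21
and eax, 255 → eax=21&255=21
add ecx, 4 → ecx=216+4=220
add edi, 3 → edi=12+3=15
cmp edi, 18  (cmp 15,18)
jl L2: taken
mov eax, [ecx] → eax=M[220]=2
and eax, 255 → eax=2&255=2
add ecx, 4 → ecx=220+4=224
add edi, 3 → edi=15+3=18
cmp edi, 18  (cmp 18,18)
jl L2: not taken
mov [212], eax → M[212]=2
halt.

224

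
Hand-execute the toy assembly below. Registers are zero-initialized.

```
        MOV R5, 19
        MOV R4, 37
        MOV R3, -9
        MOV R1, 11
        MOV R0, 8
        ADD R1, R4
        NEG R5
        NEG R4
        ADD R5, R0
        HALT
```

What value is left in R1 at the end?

MOV R5, 19 → R5=19
MOV R4, 37 → R4=37
MOV R3, -9 → R3=-9
MOV R1, 11 → R1=11
MOV R0, 8 → R0=8
ADD R1, R4 → R1=11+37=48
NEG R5 → R5=-(19)=-19
NEG R4 → R4=-(37)=-37
ADD R5, R0 → R5=(-19)+8=-11
halt.

48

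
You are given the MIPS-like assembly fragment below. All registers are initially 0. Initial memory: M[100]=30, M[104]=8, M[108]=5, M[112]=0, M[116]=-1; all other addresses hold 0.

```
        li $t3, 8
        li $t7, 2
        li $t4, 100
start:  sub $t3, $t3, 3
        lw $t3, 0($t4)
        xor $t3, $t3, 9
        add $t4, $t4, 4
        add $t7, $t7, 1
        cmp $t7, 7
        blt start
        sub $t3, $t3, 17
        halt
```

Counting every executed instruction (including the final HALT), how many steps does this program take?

li $t3, 8 → $t3=8
li $t7, 2 → $t7=2
li $t4, 100 → $t4=100
sub $t3, $t3, 3 → $t3=8-3=5
lw $t3, 0($t4) → $t3=M[100]=30
xor $t3, $t3, 9 → $t3=30^9=23
add $t4, $t4, 4 → $t4=100+4=104
add $t7, $t7, 1 → $t7=2+1=3
cmp $t7, 7  (cmp 3,7)
blt start: taken
sub $t3, $t3, 3 → $t3=23-3=20
lw $t3, 0($t4) → $t3=M[104]=8
xor $t3, $t3, 9 → $t3=8^9=1
add $t4, $t4, 4 → $t4=104+4=108
add $t7, $t7, 1 → $t7=3+1=4
cmp $t7, 7  (cmp 4,7)
blt start: taken
sub $t3, $t3, 3 → $t3=1-3=-2
lw $t3, 0($t4) → $t3=M[108]=5
xor $t3, $t3, 9 → $t3=5^9=12
add $t4, $t4, 4 → $t4=108+4=112
add $t7, $t7, 1 → $t7=4+1=5
cmp $t7, 7  (cmp 5,7)
blt start: taken
sub $t3, $t3, 3 → $t3=12-3=9
lw $t3, 0($t4) → $t3=M[112]=0
xor $t3, $t3, 9 → $t3=0^9=9
add $t4, $t4, 4 → $t4=112+4=116
add $t7, $t7, 1 → $t7=5+1=6
cmp $t7, 7  (cmp 6,7)
blt start: taken
sub $t3, $t3, 3 → $t3=9-3=6
lw $t3, 0($t4) → $t3=M[116]=-1
xor $t3, $t3, 9 → $t3=(-1)^9=-10
add $t4, $t4, 4 → $t4=116+4=120
add $t7, $t7, 1 → $t7=6+1=7
cmp $t7, 7  (cmp 7,7)
blt start: not taken
sub $t3, $t3, 17 → $t3=(-10)-17=-27
halt.
Total executed instructions: 40.

40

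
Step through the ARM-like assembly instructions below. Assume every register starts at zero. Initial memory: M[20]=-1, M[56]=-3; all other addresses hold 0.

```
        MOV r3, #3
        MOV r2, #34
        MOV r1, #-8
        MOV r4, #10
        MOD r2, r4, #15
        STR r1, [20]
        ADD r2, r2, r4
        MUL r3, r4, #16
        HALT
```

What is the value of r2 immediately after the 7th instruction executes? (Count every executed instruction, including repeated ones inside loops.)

20

MOV r3, #3 → r3=3
MOV r2, #34 → r2=34
MOV r1, #-8 → r1=-8
MOV r4, #10 → r4=10
MOD r2, r4, #15 → r2=10%15=10
STR r1, [20] → M[20]=-8
ADD r2, r2, r4 → r2=10+10=20
After step 7: r2 = 20.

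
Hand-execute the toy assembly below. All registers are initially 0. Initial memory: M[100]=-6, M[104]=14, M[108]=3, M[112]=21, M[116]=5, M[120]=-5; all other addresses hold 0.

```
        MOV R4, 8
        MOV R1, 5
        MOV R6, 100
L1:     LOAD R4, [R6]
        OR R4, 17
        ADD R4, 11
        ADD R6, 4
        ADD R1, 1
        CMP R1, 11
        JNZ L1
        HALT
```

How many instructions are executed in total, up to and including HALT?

after MOV R4, 8: R4=8
after MOV R1, 5: R1=5
after MOV R6, 100: R6=100
after LOAD R4, [R6]: R4=M[100]=-6
after OR R4, 17: R4=(-6)|17=-5
after ADD R4, 11: R4=(-5)+11=6
after ADD R6, 4: R6=100+4=104
after ADD R1, 1: R1=5+1=6
CMP R1, 11  (cmp 6,11)
JNZ L1: taken
after LOAD R4, [R6]: R4=M[104]=14
after OR R4, 17: R4=14|17=31
after ADD R4, 11: R4=31+11=42
after ADD R6, 4: R6=104+4=108
after ADD R1, 1: R1=6+1=7
CMP R1, 11  (cmp 7,11)
JNZ L1: taken
after LOAD R4, [R6]: R4=M[108]=3
after OR R4, 17: R4=3|17=19
after ADD R4, 11: R4=19+11=30
after ADD R6, 4: R6=108+4=112
after ADD R1, 1: R1=7+1=8
CMP R1, 11  (cmp 8,11)
JNZ L1: taken
after LOAD R4, [R6]: R4=M[112]=21
after OR R4, 17: R4=21|17=21
after ADD R4, 11: R4=21+11=32
after ADD R6, 4: R6=112+4=116
after ADD R1, 1: R1=8+1=9
CMP R1, 11  (cmp 9,11)
JNZ L1: taken
after LOAD R4, [R6]: R4=M[116]=5
after OR R4, 17: R4=5|17=21
after ADD R4, 11: R4=21+11=32
after ADD R6, 4: R6=116+4=120
after ADD R1, 1: R1=9+1=10
CMP R1, 11  (cmp 10,11)
JNZ L1: taken
after LOAD R4, [R6]: R4=M[120]=-5
after OR R4, 17: R4=(-5)|17=-5
after ADD R4, 11: R4=(-5)+11=6
after ADD R6, 4: R6=120+4=124
after ADD R1, 1: R1=10+1=11
CMP R1, 11  (cmp 11,11)
JNZ L1: not taken
halt.
Total executed instructions: 46.

46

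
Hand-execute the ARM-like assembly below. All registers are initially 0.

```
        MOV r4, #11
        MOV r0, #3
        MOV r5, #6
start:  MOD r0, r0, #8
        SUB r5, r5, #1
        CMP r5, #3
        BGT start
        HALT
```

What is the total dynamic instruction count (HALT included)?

after MOV r4, #11: r4=11
after MOV r0, #3: r0=3
after MOV r5, #6: r5=6
after MOD r0, r0, #8: r0=3%8=3
after SUB r5, r5, #1: r5=6-1=5
CMP r5, #3  (cmp 5,3)
BGT start: taken
after MOD r0, r0, #8: r0=3%8=3
after SUB r5, r5, #1: r5=5-1=4
CMP r5, #3  (cmp 4,3)
BGT start: taken
after MOD r0, r0, #8: r0=3%8=3
after SUB r5, r5, #1: r5=4-1=3
CMP r5, #3  (cmp 3,3)
BGT start: not taken
halt.
Total executed instructions: 16.

16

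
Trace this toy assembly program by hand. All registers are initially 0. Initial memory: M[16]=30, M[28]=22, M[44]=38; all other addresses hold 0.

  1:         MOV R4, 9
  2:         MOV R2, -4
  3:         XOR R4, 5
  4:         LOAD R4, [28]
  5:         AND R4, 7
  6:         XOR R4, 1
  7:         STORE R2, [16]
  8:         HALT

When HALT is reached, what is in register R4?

after MOV R4, 9: R4=9
after MOV R2, -4: R2=-4
after XOR R4, 5: R4=9^5=12
after LOAD R4, [28]: R4=M[28]=22
after AND R4, 7: R4=22&7=6
after XOR R4, 1: R4=6^1=7
STORE R2, [16] → M[16]=-4
halt.

7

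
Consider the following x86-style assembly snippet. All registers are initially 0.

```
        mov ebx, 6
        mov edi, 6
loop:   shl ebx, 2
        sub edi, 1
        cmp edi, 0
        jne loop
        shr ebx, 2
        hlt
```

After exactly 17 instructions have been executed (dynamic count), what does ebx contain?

1536

ebx=6
edi=6
ebx=6<<2=24
edi=6-1=5
cmp edi, 0  (cmp 5,0)
jne loop: taken
ebx=24<<2=96
edi=5-1=4
cmp edi, 0  (cmp 4,0)
jne loop: taken
ebx=96<<2=384
edi=4-1=3
cmp edi, 0  (cmp 3,0)
jne loop: taken
ebx=384<<2=1536
edi=3-1=2
cmp edi, 0  (cmp 2,0)
After step 17: ebx = 1536.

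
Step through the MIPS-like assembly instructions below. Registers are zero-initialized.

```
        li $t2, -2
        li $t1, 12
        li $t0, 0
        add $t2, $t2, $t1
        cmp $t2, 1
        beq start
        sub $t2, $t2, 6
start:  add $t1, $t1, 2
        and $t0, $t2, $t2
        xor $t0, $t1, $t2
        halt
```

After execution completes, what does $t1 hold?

after li $t2, -2: $t2=-2
after li $t1, 12: $t1=12
after li $t0, 0: $t0=0
after add $t2, $t2, $t1: $t2=(-2)+12=10
cmp $t2, 1  (cmp 10,1)
beq start: not taken
after sub $t2, $t2, 6: $t2=10-6=4
after add $t1, $t1, 2: $t1=12+2=14
after and $t0, $t2, $t2: $t0=4&4=4
after xor $t0, $t1, $t2: $t0=14^4=10
halt.

14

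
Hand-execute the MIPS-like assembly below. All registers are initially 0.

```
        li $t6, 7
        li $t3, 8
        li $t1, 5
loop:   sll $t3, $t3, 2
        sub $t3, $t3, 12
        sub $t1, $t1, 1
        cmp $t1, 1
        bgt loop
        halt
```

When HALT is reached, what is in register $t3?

after li $t6, 7: $t6=7
after li $t3, 8: $t3=8
after li $t1, 5: $t1=5
after sll $t3, $t3, 2: $t3=8<<2=32
after sub $t3, $t3, 12: $t3=32-12=20
after sub $t1, $t1, 1: $t1=5-1=4
cmp $t1, 1  (cmp 4,1)
bgt loop: taken
after sll $t3, $t3, 2: $t3=20<<2=80
after sub $t3, $t3, 12: $t3=80-12=68
after sub $t1, $t1, 1: $t1=4-1=3
cmp $t1, 1  (cmp 3,1)
bgt loop: taken
after sll $t3, $t3, 2: $t3=68<<2=272
after sub $t3, $t3, 12: $t3=272-12=260
after sub $t1, $t1, 1: $t1=3-1=2
cmp $t1, 1  (cmp 2,1)
bgt loop: taken
after sll $t3, $t3, 2: $t3=260<<2=1040
after sub $t3, $t3, 12: $t3=1040-12=1028
after sub $t1, $t1, 1: $t1=2-1=1
cmp $t1, 1  (cmp 1,1)
bgt loop: not taken
halt.

1028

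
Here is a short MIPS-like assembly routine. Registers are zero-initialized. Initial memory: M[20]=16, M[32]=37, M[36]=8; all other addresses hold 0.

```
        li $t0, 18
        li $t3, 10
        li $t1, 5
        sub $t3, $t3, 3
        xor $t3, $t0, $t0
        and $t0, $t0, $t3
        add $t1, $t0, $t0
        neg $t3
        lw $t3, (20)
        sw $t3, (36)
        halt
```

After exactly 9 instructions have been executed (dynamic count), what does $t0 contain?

after li $t0, 18: $t0=18
after li $t3, 10: $t3=10
after li $t1, 5: $t1=5
after sub $t3, $t3, 3: $t3=10-3=7
after xor $t3, $t0, $t0: $t3=18^18=0
after and $t0, $t0, $t3: $t0=18&0=0
after add $t1, $t0, $t0: $t1=0+0=0
after neg $t3: $t3=-(0)=0
after lw $t3, (20): $t3=M[20]=16
After step 9: $t0 = 0.

0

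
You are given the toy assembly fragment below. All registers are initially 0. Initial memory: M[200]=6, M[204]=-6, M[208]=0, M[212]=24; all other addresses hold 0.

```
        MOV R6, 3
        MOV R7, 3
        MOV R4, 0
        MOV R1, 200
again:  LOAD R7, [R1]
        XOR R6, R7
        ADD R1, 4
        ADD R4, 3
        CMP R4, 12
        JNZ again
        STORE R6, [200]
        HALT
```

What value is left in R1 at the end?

216

MOV R6, 3 → R6=3
MOV R7, 3 → R7=3
MOV R4, 0 → R4=0
MOV R1, 200 → R1=200
LOAD R7, [R1] → R7=M[200]=6
XOR R6, R7 → R6=3^6=5
ADD R1, 4 → R1=200+4=204
ADD R4, 3 → R4=0+3=3
CMP R4, 12  (cmp 3,12)
JNZ again: taken
LOAD R7, [R1] → R7=M[204]=-6
XOR R6, R7 → R6=5^(-6)=-1
ADD R1, 4 → R1=204+4=208
ADD R4, 3 → R4=3+3=6
CMP R4, 12  (cmp 6,12)
JNZ again: taken
LOAD R7, [R1] → R7=M[208]=0
XOR R6, R7 → R6=(-1)^0=-1
ADD R1, 4 → R1=208+4=212
ADD R4, 3 → R4=6+3=9
CMP R4, 12  (cmp 9,12)
JNZ again: taken
LOAD R7, [R1] → R7=M[212]=24
XOR R6, R7 → R6=(-1)^24=-25
ADD R1, 4 → R1=212+4=216
ADD R4, 3 → R4=9+3=12
CMP R4, 12  (cmp 12,12)
JNZ again: not taken
STORE R6, [200] → M[200]=-25
halt.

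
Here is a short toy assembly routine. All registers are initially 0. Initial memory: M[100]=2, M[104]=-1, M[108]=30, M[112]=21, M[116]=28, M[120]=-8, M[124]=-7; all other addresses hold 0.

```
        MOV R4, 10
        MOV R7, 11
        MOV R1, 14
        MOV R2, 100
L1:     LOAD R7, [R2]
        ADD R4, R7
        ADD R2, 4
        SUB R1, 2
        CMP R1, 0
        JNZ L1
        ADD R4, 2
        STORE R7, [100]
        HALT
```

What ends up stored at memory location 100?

-7

R4=10
R7=11
R1=14
R2=100
R7=M[100]=2
R4=10+2=12
R2=100+4=104
R1=14-2=12
CMP R1, 0  (cmp 12,0)
JNZ L1: taken
R7=M[104]=-1
R4=12+(-1)=11
R2=104+4=108
R1=12-2=10
CMP R1, 0  (cmp 10,0)
JNZ L1: taken
R7=M[108]=30
R4=11+30=41
R2=108+4=112
R1=10-2=8
CMP R1, 0  (cmp 8,0)
JNZ L1: taken
R7=M[112]=21
R4=41+21=62
R2=112+4=116
R1=8-2=6
CMP R1, 0  (cmp 6,0)
JNZ L1: taken
R7=M[116]=28
R4=62+28=90
R2=116+4=120
R1=6-2=4
CMP R1, 0  (cmp 4,0)
JNZ L1: taken
R7=M[120]=-8
R4=90+(-8)=82
R2=120+4=124
R1=4-2=2
CMP R1, 0  (cmp 2,0)
JNZ L1: taken
R7=M[124]=-7
R4=82+(-7)=75
R2=124+4=128
R1=2-2=0
CMP R1, 0  (cmp 0,0)
JNZ L1: not taken
R4=75+2=77
STORE R7, [100] → M[100]=-7
halt.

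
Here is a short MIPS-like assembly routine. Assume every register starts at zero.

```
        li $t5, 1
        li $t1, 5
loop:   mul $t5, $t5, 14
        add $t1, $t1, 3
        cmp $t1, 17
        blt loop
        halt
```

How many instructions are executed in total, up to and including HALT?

li $t5, 1 → $t5=1
li $t1, 5 → $t1=5
mul $t5, $t5, 14 → $t5=1*14=14
add $t1, $t1, 3 → $t1=5+3=8
cmp $t1, 17  (cmp 8,17)
blt loop: taken
mul $t5, $t5, 14 → $t5=14*14=196
add $t1, $t1, 3 → $t1=8+3=11
cmp $t1, 17  (cmp 11,17)
blt loop: taken
mul $t5, $t5, 14 → $t5=196*14=2744
add $t1, $t1, 3 → $t1=11+3=14
cmp $t1, 17  (cmp 14,17)
blt loop: taken
mul $t5, $t5, 14 → $t5=2744*14=38416
add $t1, $t1, 3 → $t1=14+3=17
cmp $t1, 17  (cmp 17,17)
blt loop: not taken
halt.
Total executed instructions: 19.

19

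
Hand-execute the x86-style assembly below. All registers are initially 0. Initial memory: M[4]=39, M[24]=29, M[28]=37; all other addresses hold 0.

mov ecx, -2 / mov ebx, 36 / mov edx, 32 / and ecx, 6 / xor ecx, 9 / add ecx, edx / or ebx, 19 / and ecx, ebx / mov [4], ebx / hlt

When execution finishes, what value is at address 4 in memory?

after mov ecx, -2: ecx=-2
after mov ebx, 36: ebx=36
after mov edx, 32: edx=32
after and ecx, 6: ecx=(-2)&6=6
after xor ecx, 9: ecx=6^9=15
after add ecx, edx: ecx=15+32=47
after or ebx, 19: ebx=36|19=55
after and ecx, ebx: ecx=47&55=39
mov [4], ebx → M[4]=55
halt.

55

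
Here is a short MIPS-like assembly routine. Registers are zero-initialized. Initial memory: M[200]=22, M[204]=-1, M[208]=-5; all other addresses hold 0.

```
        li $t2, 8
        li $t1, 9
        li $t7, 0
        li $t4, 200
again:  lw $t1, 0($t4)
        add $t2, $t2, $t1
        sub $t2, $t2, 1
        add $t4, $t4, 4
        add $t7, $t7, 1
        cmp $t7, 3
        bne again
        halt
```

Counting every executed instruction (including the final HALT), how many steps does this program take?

$t2=8
$t1=9
$t7=0
$t4=200
$t1=M[200]=22
$t2=8+22=30
$t2=30-1=29
$t4=200+4=204
$t7=0+1=1
cmp $t7, 3  (cmp 1,3)
bne again: taken
$t1=M[204]=-1
$t2=29+(-1)=28
$t2=28-1=27
$t4=204+4=208
$t7=1+1=2
cmp $t7, 3  (cmp 2,3)
bne again: taken
$t1=M[208]=-5
$t2=27+(-5)=22
$t2=22-1=21
$t4=208+4=212
$t7=2+1=3
cmp $t7, 3  (cmp 3,3)
bne again: not taken
halt.
Total executed instructions: 26.

26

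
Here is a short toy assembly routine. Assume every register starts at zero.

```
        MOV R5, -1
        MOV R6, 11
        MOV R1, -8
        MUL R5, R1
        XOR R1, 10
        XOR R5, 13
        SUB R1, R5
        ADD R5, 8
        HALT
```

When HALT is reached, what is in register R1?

MOV R5, -1 → R5=-1
MOV R6, 11 → R6=11
MOV R1, -8 → R1=-8
MUL R5, R1 → R5=(-1)*(-8)=8
XOR R1, 10 → R1=(-8)^10=-14
XOR R5, 13 → R5=8^13=5
SUB R1, R5 → R1=(-14)-5=-19
ADD R5, 8 → R5=5+8=13
halt.

-19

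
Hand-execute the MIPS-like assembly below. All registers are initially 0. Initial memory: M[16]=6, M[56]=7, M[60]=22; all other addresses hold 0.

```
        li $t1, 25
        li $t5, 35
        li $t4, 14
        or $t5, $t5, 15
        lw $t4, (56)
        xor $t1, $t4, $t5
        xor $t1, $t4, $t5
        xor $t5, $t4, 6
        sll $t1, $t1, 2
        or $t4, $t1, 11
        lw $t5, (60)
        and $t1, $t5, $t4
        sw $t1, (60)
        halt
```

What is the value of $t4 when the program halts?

li $t1, 25 → $t1=25
li $t5, 35 → $t5=35
li $t4, 14 → $t4=14
or $t5, $t5, 15 → $t5=35|15=47
lw $t4, (56) → $t4=M[56]=7
xor $t1, $t4, $t5 → $t1=7^47=40
xor $t1, $t4, $t5 → $t1=7^47=40
xor $t5, $t4, 6 → $t5=7^6=1
sll $t1, $t1, 2 → $t1=40<<2=160
or $t4, $t1, 11 → $t4=160|11=171
lw $t5, (60) → $t5=M[60]=22
and $t1, $t5, $t4 → $t1=22&171=2
sw $t1, (60) → M[60]=2
halt.

171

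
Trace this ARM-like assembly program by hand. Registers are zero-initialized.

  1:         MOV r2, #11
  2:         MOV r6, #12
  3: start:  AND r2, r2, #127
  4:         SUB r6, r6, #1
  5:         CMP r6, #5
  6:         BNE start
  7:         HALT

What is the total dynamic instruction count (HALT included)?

31

r2=11
r6=12
r2=11&127=11
r6=12-1=11
CMP r6, #5  (cmp 11,5)
BNE start: taken
r2=11&127=11
r6=11-1=10
CMP r6, #5  (cmp 10,5)
BNE start: taken
r2=11&127=11
r6=10-1=9
CMP r6, #5  (cmp 9,5)
BNE start: taken
r2=11&127=11
r6=9-1=8
CMP r6, #5  (cmp 8,5)
BNE start: taken
r2=11&127=11
r6=8-1=7
CMP r6, #5  (cmp 7,5)
BNE start: taken
r2=11&127=11
r6=7-1=6
CMP r6, #5  (cmp 6,5)
BNE start: taken
r2=11&127=11
r6=6-1=5
CMP r6, #5  (cmp 5,5)
BNE start: not taken
halt.
Total executed instructions: 31.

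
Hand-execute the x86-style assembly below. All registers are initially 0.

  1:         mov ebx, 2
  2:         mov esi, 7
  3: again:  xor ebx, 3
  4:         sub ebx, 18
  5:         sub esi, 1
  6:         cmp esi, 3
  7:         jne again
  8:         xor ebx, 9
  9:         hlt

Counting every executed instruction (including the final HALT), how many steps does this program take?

mov ebx, 2 → ebx=2
mov esi, 7 → esi=7
xor ebx, 3 → ebx=2^3=1
sub ebx, 18 → ebx=1-18=-17
sub esi, 1 → esi=7-1=6
cmp esi, 3  (cmp 6,3)
jne again: taken
xor ebx, 3 → ebx=(-17)^3=-20
sub ebx, 18 → ebx=(-20)-18=-38
sub esi, 1 → esi=6-1=5
cmp esi, 3  (cmp 5,3)
jne again: taken
xor ebx, 3 → ebx=(-38)^3=-39
sub ebx, 18 → ebx=(-39)-18=-57
sub esi, 1 → esi=5-1=4
cmp esi, 3  (cmp 4,3)
jne again: taken
xor ebx, 3 → ebx=(-57)^3=-60
sub ebx, 18 → ebx=(-60)-18=-78
sub esi, 1 → esi=4-1=3
cmp esi, 3  (cmp 3,3)
jne again: not taken
xor ebx, 9 → ebx=(-78)^9=-69
halt.
Total executed instructions: 24.

24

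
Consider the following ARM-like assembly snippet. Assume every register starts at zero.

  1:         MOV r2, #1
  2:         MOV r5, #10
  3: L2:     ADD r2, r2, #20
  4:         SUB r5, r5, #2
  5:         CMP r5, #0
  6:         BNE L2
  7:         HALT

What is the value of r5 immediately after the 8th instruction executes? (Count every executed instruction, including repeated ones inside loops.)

6

after MOV r2, #1: r2=1
after MOV r5, #10: r5=10
after ADD r2, r2, #20: r2=1+20=21
after SUB r5, r5, #2: r5=10-2=8
CMP r5, #0  (cmp 8,0)
BNE L2: taken
after ADD r2, r2, #20: r2=21+20=41
after SUB r5, r5, #2: r5=8-2=6
After step 8: r5 = 6.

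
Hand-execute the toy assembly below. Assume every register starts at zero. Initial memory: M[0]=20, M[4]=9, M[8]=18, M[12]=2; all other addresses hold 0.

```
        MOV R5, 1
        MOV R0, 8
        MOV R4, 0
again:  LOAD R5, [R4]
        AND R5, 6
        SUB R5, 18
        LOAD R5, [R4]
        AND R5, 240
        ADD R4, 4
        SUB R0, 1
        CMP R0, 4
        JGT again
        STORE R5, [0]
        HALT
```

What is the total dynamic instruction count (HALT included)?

after MOV R5, 1: R5=1
after MOV R0, 8: R0=8
after MOV R4, 0: R4=0
after LOAD R5, [R4]: R5=M[0]=20
after AND R5, 6: R5=20&6=4
after SUB R5, 18: R5=4-18=-14
after LOAD R5, [R4]: R5=M[0]=20
after AND R5, 240: R5=20&240=16
after ADD R4, 4: R4=0+4=4
after SUB R0, 1: R0=8-1=7
CMP R0, 4  (cmp 7,4)
JGT again: taken
after LOAD R5, [R4]: R5=M[4]=9
after AND R5, 6: R5=9&6=0
after SUB R5, 18: R5=0-18=-18
after LOAD R5, [R4]: R5=M[4]=9
after AND R5, 240: R5=9&240=0
after ADD R4, 4: R4=4+4=8
after SUB R0, 1: R0=7-1=6
CMP R0, 4  (cmp 6,4)
JGT again: taken
after LOAD R5, [R4]: R5=M[8]=18
after AND R5, 6: R5=18&6=2
after SUB R5, 18: R5=2-18=-16
after LOAD R5, [R4]: R5=M[8]=18
after AND R5, 240: R5=18&240=16
after ADD R4, 4: R4=8+4=12
after SUB R0, 1: R0=6-1=5
CMP R0, 4  (cmp 5,4)
JGT again: taken
after LOAD R5, [R4]: R5=M[12]=2
after AND R5, 6: R5=2&6=2
after SUB R5, 18: R5=2-18=-16
after LOAD R5, [R4]: R5=M[12]=2
after AND R5, 240: R5=2&240=0
after ADD R4, 4: R4=12+4=16
after SUB R0, 1: R0=5-1=4
CMP R0, 4  (cmp 4,4)
JGT again: not taken
STORE R5, [0] → M[0]=0
halt.
Total executed instructions: 41.

41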